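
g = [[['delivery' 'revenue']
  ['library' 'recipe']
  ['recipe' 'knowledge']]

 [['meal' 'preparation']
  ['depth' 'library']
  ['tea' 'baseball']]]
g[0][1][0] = 'library'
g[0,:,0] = ['delivery', 'library', 'recipe']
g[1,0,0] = 'meal'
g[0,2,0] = 'recipe'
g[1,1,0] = 'depth'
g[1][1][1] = 'library'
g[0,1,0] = 'library'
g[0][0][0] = 'delivery'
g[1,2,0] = 'tea'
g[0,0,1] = 'revenue'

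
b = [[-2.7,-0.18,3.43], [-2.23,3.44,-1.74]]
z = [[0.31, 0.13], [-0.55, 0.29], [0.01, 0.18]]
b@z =[[-0.70, 0.21], [-2.6, 0.39]]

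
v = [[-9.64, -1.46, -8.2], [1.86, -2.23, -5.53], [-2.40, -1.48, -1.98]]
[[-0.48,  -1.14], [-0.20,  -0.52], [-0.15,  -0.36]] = v @ [[0.02, 0.04], [0.03, 0.07], [0.03, 0.08]]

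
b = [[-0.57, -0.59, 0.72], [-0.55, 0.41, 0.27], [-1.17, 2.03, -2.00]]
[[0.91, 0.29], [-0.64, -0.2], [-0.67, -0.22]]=b@[[-0.97,  -0.31], [-2.07,  -0.66], [-1.20,  -0.38]]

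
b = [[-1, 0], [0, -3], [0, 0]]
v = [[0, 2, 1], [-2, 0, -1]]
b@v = [[0, -2, -1], [6, 0, 3], [0, 0, 0]]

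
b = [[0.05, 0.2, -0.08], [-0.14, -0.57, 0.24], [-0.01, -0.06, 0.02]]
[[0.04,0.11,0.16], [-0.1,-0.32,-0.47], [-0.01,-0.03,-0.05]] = b@[[-0.61, -0.30, -0.17], [0.3, 0.58, 0.50], [-0.07, -0.13, -0.85]]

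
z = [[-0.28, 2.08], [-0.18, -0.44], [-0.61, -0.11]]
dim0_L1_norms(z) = [1.07, 2.63]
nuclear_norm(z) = 2.80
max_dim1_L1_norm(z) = 2.36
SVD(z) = [[0.98, 0.09], [-0.20, 0.34], [-0.02, 0.94]] @ diag([2.1397512890811883, 0.6606545397372157]) @ [[-0.11, 0.99],[-0.99, -0.11]]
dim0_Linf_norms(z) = [0.61, 2.08]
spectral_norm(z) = 2.14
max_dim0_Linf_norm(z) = 2.08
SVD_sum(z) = [[-0.22, 2.09], [0.04, -0.42], [0.0, -0.04]] + [[-0.06, -0.01],[-0.22, -0.02],[-0.61, -0.07]]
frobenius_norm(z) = 2.24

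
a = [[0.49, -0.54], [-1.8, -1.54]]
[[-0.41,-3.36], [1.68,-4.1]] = a @[[-0.89, -1.72], [-0.05, 4.67]]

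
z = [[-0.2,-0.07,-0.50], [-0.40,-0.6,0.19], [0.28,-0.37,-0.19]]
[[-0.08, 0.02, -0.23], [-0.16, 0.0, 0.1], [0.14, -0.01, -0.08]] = z @ [[0.45, -0.04, -0.01], [-0.04, 0.02, -0.02], [-0.01, -0.02, 0.46]]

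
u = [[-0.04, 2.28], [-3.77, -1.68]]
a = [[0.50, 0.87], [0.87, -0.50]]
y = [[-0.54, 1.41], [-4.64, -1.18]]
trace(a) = 0.00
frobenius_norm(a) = 1.42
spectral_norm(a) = 1.00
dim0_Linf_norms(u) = [3.77, 2.28]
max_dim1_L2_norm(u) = 4.13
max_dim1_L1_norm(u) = 5.45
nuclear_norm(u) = 6.29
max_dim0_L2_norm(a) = 1.0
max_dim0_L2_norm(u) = 3.77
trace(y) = -1.72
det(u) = 8.66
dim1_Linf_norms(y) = [1.41, 4.64]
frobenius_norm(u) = 4.72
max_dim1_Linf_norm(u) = 3.77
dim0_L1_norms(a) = [1.37, 1.37]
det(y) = 7.18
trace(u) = -1.72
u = y + a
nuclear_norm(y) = 6.29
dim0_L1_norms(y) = [5.18, 2.59]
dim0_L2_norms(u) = [3.77, 2.83]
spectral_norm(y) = 4.79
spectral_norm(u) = 4.25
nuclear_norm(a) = 2.01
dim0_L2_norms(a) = [1.0, 1.0]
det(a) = -1.01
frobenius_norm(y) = 5.02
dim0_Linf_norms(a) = [0.87, 0.87]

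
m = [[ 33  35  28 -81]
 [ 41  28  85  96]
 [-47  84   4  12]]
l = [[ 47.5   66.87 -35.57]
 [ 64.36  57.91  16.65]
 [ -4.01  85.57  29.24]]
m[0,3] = -81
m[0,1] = 35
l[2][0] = -4.01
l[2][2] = 29.24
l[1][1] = 57.91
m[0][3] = -81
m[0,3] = -81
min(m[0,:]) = -81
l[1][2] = 16.65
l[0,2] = -35.57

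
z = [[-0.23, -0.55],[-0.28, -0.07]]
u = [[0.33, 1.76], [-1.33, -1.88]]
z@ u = [[0.66,0.63], [0.0,-0.36]]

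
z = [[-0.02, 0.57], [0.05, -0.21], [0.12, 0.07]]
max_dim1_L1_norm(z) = 0.59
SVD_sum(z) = [[-0.02, 0.57], [0.01, -0.21], [-0.00, 0.07]] + [[0.0, 0.00], [0.04, 0.0], [0.12, 0.0]]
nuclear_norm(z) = 0.74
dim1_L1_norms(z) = [0.59, 0.26, 0.19]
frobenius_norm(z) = 0.63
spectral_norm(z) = 0.61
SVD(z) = [[-0.93,-0.01], [0.35,-0.32], [-0.11,-0.95]] @ diag([0.6118907961857226, 0.12957489549755527]) @ [[0.04, -1.00], [-1.00, -0.04]]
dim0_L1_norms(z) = [0.19, 0.85]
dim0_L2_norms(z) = [0.13, 0.61]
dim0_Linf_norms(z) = [0.12, 0.57]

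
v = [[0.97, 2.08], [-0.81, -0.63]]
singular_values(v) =[2.48, 0.43]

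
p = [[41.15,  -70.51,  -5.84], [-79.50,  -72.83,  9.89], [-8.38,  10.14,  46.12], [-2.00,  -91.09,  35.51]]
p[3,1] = -91.09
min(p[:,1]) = -91.09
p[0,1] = -70.51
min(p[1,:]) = -79.5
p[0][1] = -70.51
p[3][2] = 35.51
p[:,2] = [-5.84, 9.89, 46.12, 35.51]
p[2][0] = -8.38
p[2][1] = 10.14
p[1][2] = 9.89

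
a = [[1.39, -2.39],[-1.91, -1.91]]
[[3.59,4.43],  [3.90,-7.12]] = a@[[-0.34, 3.53], [-1.70, 0.2]]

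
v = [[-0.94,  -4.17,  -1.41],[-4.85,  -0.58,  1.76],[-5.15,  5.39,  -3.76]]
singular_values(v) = [8.75, 5.32, 3.48]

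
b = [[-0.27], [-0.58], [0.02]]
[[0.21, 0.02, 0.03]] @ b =[[-0.07]]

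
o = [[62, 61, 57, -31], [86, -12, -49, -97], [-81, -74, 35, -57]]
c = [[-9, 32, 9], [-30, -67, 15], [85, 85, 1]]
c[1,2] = 15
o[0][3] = -31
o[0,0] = 62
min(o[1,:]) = -97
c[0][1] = 32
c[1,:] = [-30, -67, 15]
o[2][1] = -74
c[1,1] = -67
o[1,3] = -97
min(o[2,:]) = -81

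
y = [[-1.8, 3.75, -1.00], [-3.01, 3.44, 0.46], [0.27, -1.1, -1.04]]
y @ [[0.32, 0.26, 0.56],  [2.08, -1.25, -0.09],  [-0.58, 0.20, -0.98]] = [[7.80, -5.36, -0.37],[5.93, -4.99, -2.45],[-1.6, 1.24, 1.27]]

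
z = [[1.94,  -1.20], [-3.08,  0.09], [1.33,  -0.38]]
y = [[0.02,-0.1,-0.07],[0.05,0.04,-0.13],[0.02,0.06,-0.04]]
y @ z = [[0.25, -0.01], [-0.2, -0.01], [-0.20, -0.0]]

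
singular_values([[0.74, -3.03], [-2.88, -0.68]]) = [3.12, 2.96]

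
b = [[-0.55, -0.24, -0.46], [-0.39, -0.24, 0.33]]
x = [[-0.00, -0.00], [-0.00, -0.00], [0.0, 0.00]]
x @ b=[[0.00, 0.0, 0.00], [0.0, 0.0, 0.0], [0.0, 0.00, 0.0]]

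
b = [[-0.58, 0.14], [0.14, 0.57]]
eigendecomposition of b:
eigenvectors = [[-0.99, -0.12], [0.12, -0.99]]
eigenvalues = [-0.6, 0.59]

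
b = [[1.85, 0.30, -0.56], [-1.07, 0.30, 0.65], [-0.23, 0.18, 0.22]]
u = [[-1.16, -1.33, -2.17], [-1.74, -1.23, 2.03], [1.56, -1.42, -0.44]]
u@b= [[-0.22, -1.14, -0.69],  [-2.37, -0.53, 0.62],  [4.51, -0.04, -1.89]]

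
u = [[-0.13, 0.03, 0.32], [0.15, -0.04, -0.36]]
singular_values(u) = [0.52, 0.0]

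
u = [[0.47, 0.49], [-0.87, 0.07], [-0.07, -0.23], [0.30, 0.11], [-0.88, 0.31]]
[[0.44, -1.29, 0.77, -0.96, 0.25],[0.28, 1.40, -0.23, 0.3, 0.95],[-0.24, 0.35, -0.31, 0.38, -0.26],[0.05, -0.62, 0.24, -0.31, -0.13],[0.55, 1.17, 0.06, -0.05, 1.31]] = u @[[-0.23, -1.69, 0.36, -0.47, -0.98], [1.11, -1.01, 1.23, -1.51, 1.45]]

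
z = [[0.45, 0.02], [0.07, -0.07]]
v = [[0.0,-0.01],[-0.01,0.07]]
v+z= [[0.45,0.01], [0.06,0.00]]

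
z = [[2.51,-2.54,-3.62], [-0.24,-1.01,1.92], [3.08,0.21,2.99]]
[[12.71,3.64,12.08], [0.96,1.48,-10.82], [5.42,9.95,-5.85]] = z @ [[2.28, 2.39, 1.79], [-2.21, -0.34, 2.70], [-0.38, 0.89, -3.99]]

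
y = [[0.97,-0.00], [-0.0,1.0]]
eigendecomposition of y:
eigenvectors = [[1.00, 0.0], [0.00, 1.0]]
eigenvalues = [0.97, 1.0]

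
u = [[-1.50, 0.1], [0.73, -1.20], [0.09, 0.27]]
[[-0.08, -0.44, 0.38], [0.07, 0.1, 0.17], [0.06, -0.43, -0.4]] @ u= [[-0.17, 0.62], [-0.02, -0.07], [-0.44, 0.41]]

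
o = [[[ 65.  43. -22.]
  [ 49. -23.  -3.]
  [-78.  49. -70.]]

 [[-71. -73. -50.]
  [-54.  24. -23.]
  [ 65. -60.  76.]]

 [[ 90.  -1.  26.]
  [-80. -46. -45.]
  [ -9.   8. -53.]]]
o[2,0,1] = -1.0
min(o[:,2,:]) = -78.0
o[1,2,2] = 76.0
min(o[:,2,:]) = -78.0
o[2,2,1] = 8.0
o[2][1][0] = -80.0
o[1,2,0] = 65.0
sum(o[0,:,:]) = 10.0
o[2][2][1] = 8.0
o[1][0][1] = -73.0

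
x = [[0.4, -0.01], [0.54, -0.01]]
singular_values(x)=[0.67, 0.0]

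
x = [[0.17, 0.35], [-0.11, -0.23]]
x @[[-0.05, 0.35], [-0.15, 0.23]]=[[-0.06, 0.14], [0.04, -0.09]]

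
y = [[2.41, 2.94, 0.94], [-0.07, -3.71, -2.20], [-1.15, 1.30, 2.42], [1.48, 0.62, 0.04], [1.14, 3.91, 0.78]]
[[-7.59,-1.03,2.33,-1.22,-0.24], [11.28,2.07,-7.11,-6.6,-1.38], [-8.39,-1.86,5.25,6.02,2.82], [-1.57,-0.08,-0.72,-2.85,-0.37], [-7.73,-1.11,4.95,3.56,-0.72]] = y@[[-0.46, 0.03, -1.10, -2.6, -0.11],[-1.24, -0.16, 1.41, 1.59, -0.42],[-3.02, -0.67, 0.89, 0.40, 1.34]]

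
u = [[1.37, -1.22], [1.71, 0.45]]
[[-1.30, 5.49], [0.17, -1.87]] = u @[[-0.14, 0.07], [0.91, -4.42]]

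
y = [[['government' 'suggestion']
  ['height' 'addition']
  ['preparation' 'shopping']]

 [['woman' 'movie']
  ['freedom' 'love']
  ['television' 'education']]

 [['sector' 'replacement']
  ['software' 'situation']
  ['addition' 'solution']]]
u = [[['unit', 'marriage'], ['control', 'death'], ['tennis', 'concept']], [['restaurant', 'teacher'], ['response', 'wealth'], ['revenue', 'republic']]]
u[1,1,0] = 'response'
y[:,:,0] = [['government', 'height', 'preparation'], ['woman', 'freedom', 'television'], ['sector', 'software', 'addition']]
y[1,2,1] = 'education'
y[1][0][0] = 'woman'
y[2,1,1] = 'situation'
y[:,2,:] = [['preparation', 'shopping'], ['television', 'education'], ['addition', 'solution']]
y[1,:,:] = [['woman', 'movie'], ['freedom', 'love'], ['television', 'education']]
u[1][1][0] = 'response'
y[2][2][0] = 'addition'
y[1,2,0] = 'television'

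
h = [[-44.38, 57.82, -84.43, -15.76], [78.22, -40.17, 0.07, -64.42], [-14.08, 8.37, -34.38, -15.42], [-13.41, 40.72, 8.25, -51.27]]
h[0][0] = -44.38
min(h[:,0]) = -44.38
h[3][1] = 40.72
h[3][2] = 8.25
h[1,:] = [78.22, -40.17, 0.07, -64.42]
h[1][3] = -64.42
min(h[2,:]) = -34.38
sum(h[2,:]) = -55.510000000000005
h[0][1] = 57.82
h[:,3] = [-15.76, -64.42, -15.42, -51.27]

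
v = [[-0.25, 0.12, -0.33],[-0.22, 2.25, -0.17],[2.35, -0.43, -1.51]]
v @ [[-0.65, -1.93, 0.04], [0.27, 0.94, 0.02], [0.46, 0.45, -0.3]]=[[0.04, 0.45, 0.09], [0.67, 2.46, 0.09], [-2.34, -5.62, 0.54]]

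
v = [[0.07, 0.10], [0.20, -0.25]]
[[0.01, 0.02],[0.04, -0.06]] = v @ [[0.21, -0.01],[-0.01, 0.25]]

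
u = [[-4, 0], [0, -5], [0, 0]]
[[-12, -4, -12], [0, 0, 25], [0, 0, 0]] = u@[[3, 1, 3], [0, 0, -5]]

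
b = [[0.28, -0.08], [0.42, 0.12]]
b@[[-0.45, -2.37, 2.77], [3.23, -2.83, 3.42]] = [[-0.38, -0.44, 0.50], [0.2, -1.34, 1.57]]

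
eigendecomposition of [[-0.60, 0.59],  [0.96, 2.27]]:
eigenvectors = [[-0.95, -0.19], [0.30, -0.98]]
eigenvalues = [-0.79, 2.46]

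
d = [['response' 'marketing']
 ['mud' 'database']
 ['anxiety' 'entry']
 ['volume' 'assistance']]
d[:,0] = ['response', 'mud', 'anxiety', 'volume']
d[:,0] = ['response', 'mud', 'anxiety', 'volume']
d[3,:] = ['volume', 'assistance']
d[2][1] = 'entry'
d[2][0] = 'anxiety'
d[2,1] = 'entry'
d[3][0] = 'volume'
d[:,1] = ['marketing', 'database', 'entry', 'assistance']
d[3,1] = 'assistance'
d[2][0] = 'anxiety'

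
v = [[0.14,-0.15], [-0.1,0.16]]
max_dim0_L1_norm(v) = 0.31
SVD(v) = [[-0.74, 0.68],[0.68, 0.74]] @ diag([0.27746842529730004, 0.026669701217610982]) @ [[-0.62, 0.79],  [0.79, 0.62]]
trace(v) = 0.30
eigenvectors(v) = [[-0.8, 0.75], [-0.6, -0.66]]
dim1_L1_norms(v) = [0.29, 0.26]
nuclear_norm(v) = 0.30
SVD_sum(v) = [[0.13, -0.16],[-0.12, 0.15]] + [[0.01, 0.01],[0.02, 0.01]]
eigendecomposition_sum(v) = [[0.01, 0.02], [0.01, 0.01]] + [[0.13, -0.17], [-0.11, 0.15]]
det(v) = 0.01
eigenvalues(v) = [0.03, 0.27]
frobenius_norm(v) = 0.28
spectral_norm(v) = 0.28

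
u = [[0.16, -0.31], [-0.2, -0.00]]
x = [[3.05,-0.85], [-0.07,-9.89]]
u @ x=[[0.51, 2.93],  [-0.61, 0.17]]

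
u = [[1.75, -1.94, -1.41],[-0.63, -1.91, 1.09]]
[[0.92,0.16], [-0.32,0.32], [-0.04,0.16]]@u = [[1.51, -2.09, -1.12], [-0.76, 0.01, 0.80], [-0.17, -0.23, 0.23]]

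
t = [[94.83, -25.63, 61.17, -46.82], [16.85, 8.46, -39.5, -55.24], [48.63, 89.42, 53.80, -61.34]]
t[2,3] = -61.34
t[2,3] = -61.34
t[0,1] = -25.63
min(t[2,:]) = -61.34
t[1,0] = 16.85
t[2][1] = 89.42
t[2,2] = 53.8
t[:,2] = [61.17, -39.5, 53.8]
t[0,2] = 61.17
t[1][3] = -55.24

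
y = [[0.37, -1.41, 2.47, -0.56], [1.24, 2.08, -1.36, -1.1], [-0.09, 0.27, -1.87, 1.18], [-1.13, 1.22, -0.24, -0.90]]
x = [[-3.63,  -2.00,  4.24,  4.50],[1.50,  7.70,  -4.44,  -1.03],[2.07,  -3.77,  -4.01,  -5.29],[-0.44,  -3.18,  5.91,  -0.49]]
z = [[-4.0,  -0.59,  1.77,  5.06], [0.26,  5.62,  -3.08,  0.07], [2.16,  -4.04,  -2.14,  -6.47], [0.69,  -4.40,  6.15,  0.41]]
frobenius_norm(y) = 5.11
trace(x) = -0.43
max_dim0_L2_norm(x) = 9.42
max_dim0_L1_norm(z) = 14.65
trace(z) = -0.11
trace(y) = -0.32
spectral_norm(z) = 10.07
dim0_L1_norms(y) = [2.83, 4.98, 5.94, 3.74]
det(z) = -185.50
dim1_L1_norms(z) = [11.42, 9.03, 14.81, 11.65]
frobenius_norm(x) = 15.68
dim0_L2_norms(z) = [4.61, 8.22, 7.42, 8.22]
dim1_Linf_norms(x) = [4.5, 7.7, 5.29, 5.91]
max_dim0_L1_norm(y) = 5.94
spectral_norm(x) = 12.48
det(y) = 0.03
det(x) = -285.54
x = y + z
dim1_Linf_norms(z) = [5.06, 5.62, 6.47, 6.15]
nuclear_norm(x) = 25.50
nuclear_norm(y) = 8.30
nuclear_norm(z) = 23.91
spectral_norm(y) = 4.13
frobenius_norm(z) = 14.54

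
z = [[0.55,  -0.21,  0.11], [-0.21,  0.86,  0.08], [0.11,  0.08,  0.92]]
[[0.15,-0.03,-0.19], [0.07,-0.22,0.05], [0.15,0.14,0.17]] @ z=[[0.07,  -0.07,  -0.16], [0.09,  -0.2,  0.04], [0.07,  0.1,  0.18]]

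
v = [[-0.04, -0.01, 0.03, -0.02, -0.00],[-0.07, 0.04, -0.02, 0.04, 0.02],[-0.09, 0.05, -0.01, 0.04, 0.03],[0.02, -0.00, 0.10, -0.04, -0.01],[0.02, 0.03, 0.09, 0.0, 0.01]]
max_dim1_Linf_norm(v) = 0.1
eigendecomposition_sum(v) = [[(-0+0j), -0j, 0.00+0.00j, -0j, -0j],[-0.02+0.00j, 0.03-0.00j, (0.01+0j), 0.02-0.00j, (0.01-0j)],[(-0.03+0j), (0.04-0j), (0.02+0j), (0.02-0j), 0.02-0.00j],[(-0.02+0j), 0.03-0.00j, (0.02+0j), 0.02-0.00j, (0.01-0j)],[(-0.05+0j), (0.06-0j), (0.03+0j), 0.04-0.00j, 0.02-0.00j]] + [[(-0.02+0.04j), -0.01-0.01j, 0.01+0.02j, (-0.01-0.01j), (-0-0.01j)], [-0.02-0.02j, (0.01-0j), -0.02+0.01j, 0.01-0.01j, (0.01+0j)], [(-0.03-0.02j), -0j, -0.02+0.01j, 0.01-0.01j, 0.01-0.00j], [(0.02+0.08j), (-0.02-0j), (0.04+0.01j), (-0.03-0j), (-0.01-0.01j)], [(0.03+0.03j), -0.01+0.00j, (0.03-0.01j), -0.01+0.01j, (-0.01-0j)]] + [[-0.02-0.04j, (-0.01+0.01j), 0.01-0.02j, -0.01+0.01j, -0.00+0.01j], [-0.02+0.02j, 0.01+0.00j, (-0.02-0.01j), 0.01+0.01j, (0.01-0j)], [-0.03+0.02j, 0.00+0.00j, (-0.02-0.01j), (0.01+0.01j), (0.01+0j)], [0.02-0.08j, (-0.02+0j), 0.04-0.01j, (-0.03+0j), (-0.01+0.01j)], [0.03-0.03j, (-0.01-0j), (0.03+0.01j), -0.01-0.01j, (-0.01+0j)]] + [[-0.00+0.00j,(-0-0j),0.00+0.00j,-0j,(-0-0j)], [(-0+0j),(-0-0j),0.00+0.00j,-0j,(-0-0j)], [0.00-0.00j,0j,(-0-0j),-0.00+0.00j,0j], [-0j,0j,(-0-0j),-0.00+0.00j,0.00+0.00j], [-0.00+0.00j,-0.00-0.00j,0.00+0.00j,-0j,(-0-0j)]] + [[0.00-0.00j, (-0+0j), -0j, -0.00+0.00j, 0.00+0.00j], [-0.00+0.00j, 0.00-0.00j, (-0+0j), -0j, (-0-0j)], [0.00-0.00j, -0.00+0.00j, -0j, -0.00+0.00j, 0.00+0.00j], [-0j, (-0+0j), -0j, (-0+0j), 0j], [(0.01-0j), (-0.01+0j), 0.00-0.00j, -0.01+0.00j, 0.00+0.00j]]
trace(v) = -0.04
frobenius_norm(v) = 0.22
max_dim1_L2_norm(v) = 0.11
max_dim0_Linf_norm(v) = 0.1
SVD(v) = [[0.02, 0.28, 0.79, 0.51, 0.20],[-0.50, 0.34, -0.09, -0.3, 0.73],[-0.56, 0.52, 0.01, -0.03, -0.64],[0.55, 0.47, 0.25, -0.64, -0.07],[0.36, 0.56, -0.55, 0.48, 0.12]] @ diag([0.16682760781401576, 0.12679792452714653, 0.0522713690464735, 0.0064724251097224945, 0.004080110031285633]) @ [[0.62, -0.23, 0.62, -0.39, -0.17], [-0.48, 0.42, 0.74, 0.08, 0.18], [-0.61, -0.53, 0.01, -0.56, -0.18], [0.02, -0.62, 0.16, 0.35, 0.68], [-0.11, -0.31, 0.21, 0.64, -0.66]]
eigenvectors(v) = [[(-0.04+0j), 0.28+0.25j, (0.28-0.25j), (-0.07+0j), (-0.11+0j)], [-0.33+0.00j, -0.25+0.15j, -0.25-0.15j, (-0.53+0j), 0.36+0.00j], [-0.50+0.00j, (-0.2+0.23j), (-0.2-0.23j), (0.24+0j), (-0.09+0j)], [-0.34+0.00j, (0.71+0j), (0.71-0j), 0.75+0.00j, (-0.04+0j)], [(-0.72+0j), 0.37-0.19j, 0.37+0.19j, -0.29+0.00j, -0.92+0.00j]]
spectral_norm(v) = 0.17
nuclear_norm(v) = 0.36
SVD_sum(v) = [[0.0, -0.0, 0.00, -0.0, -0.0], [-0.05, 0.02, -0.05, 0.03, 0.01], [-0.06, 0.02, -0.06, 0.04, 0.02], [0.06, -0.02, 0.06, -0.04, -0.02], [0.04, -0.01, 0.04, -0.02, -0.01]] + [[-0.02,  0.02,  0.03,  0.0,  0.01], [-0.02,  0.02,  0.03,  0.0,  0.01], [-0.03,  0.03,  0.05,  0.01,  0.01], [-0.03,  0.03,  0.04,  0.00,  0.01], [-0.03,  0.03,  0.05,  0.01,  0.01]] + [[-0.03, -0.02, 0.0, -0.02, -0.01], [0.0, 0.0, -0.00, 0.0, 0.0], [-0.0, -0.00, 0.00, -0.00, -0.00], [-0.01, -0.01, 0.0, -0.01, -0.00], [0.02, 0.02, -0.00, 0.02, 0.01]] + [[0.00, -0.00, 0.0, 0.0, 0.0],[-0.0, 0.0, -0.00, -0.0, -0.0],[-0.00, 0.00, -0.00, -0.00, -0.00],[-0.0, 0.0, -0.0, -0.00, -0.00],[0.0, -0.00, 0.0, 0.00, 0.0]] + [[-0.0,-0.00,0.00,0.00,-0.00], [-0.00,-0.0,0.00,0.00,-0.0], [0.00,0.0,-0.00,-0.00,0.00], [0.0,0.0,-0.00,-0.00,0.00], [-0.0,-0.0,0.0,0.0,-0.0]]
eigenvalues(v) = [(0.09+0j), (-0.07+0.04j), (-0.07-0.04j), (-0.01+0j), (0.01+0j)]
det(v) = -0.00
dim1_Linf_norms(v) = [0.04, 0.07, 0.09, 0.1, 0.09]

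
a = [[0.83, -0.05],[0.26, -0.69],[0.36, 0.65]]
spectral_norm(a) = 0.95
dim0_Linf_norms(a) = [0.83, 0.69]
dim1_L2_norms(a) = [0.83, 0.74, 0.74]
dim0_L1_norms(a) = [1.45, 1.39]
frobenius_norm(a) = 1.34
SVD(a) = [[0.39, 0.79], [-0.49, 0.61], [0.78, -0.02]] @ diag([0.9532549670971705, 0.9372859583417286]) @ [[0.50, 0.87], [0.87, -0.5]]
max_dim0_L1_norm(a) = 1.45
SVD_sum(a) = [[0.19, 0.32],[-0.23, -0.40],[0.37, 0.64]] + [[0.64, -0.37], [0.49, -0.29], [-0.01, 0.01]]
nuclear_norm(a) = 1.89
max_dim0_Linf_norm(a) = 0.83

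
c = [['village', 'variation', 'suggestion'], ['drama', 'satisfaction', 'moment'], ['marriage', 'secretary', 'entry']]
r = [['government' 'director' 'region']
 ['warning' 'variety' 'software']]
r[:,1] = ['director', 'variety']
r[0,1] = 'director'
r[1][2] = 'software'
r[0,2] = 'region'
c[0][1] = 'variation'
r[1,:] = ['warning', 'variety', 'software']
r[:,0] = ['government', 'warning']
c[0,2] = 'suggestion'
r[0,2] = 'region'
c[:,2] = ['suggestion', 'moment', 'entry']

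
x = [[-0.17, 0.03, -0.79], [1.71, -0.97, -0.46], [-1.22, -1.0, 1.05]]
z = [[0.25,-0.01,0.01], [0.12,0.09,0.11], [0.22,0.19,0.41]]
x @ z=[[-0.21, -0.15, -0.32],[0.21, -0.19, -0.28],[-0.19, 0.12, 0.31]]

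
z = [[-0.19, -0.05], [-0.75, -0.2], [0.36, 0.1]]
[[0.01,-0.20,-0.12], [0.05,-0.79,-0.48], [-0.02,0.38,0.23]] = z @ [[-0.06, 0.9, 0.55], [-0.03, 0.59, 0.36]]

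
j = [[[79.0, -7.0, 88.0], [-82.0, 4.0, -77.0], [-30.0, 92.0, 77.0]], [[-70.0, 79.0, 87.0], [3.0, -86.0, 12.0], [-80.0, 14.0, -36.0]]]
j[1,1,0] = 3.0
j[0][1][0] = -82.0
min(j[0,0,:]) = -7.0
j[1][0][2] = 87.0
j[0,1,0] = -82.0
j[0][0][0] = 79.0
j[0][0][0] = 79.0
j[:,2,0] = [-30.0, -80.0]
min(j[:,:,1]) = -86.0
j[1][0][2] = 87.0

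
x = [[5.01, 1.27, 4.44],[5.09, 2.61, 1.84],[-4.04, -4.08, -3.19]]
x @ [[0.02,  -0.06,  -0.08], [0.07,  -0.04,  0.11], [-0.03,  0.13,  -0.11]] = [[0.06,0.23,-0.75], [0.23,-0.17,-0.32], [-0.27,-0.01,0.23]]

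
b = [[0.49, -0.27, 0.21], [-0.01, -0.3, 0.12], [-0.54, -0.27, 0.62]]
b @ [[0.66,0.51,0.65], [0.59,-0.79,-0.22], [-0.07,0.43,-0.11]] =[[0.15,0.55,0.35], [-0.19,0.28,0.05], [-0.56,0.20,-0.36]]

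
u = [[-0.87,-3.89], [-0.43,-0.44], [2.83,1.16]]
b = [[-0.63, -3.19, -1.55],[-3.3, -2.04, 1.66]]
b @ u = [[-2.47, 2.06],[8.45, 15.66]]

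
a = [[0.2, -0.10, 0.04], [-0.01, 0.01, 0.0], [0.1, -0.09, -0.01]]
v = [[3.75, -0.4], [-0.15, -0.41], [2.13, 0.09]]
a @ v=[[0.85, -0.04], [-0.04, -0.0], [0.37, -0.0]]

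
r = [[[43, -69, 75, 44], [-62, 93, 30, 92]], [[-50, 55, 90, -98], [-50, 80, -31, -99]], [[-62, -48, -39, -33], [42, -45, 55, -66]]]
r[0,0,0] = 43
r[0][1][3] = 92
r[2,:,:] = [[-62, -48, -39, -33], [42, -45, 55, -66]]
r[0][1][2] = 30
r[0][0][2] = 75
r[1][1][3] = -99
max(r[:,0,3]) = 44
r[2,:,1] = [-48, -45]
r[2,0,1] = -48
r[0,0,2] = 75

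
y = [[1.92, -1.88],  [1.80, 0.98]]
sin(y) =[[3.11, -0.37], [0.35, 2.93]]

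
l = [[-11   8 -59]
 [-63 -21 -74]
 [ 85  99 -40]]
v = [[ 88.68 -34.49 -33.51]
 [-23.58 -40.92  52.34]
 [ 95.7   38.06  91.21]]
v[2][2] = 91.21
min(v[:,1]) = -40.92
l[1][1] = -21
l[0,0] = -11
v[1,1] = -40.92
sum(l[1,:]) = -158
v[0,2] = -33.51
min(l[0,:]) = -59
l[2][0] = 85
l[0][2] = -59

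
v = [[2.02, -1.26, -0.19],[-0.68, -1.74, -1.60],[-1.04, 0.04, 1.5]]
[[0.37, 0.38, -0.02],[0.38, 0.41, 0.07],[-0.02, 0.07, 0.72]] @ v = [[0.51, -1.13, -0.71], [0.42, -1.19, -0.62], [-0.84, -0.07, 0.97]]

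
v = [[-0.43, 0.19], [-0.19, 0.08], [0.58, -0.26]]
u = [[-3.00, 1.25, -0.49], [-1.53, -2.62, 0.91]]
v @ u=[[1.00, -1.04, 0.38], [0.45, -0.45, 0.17], [-1.34, 1.41, -0.52]]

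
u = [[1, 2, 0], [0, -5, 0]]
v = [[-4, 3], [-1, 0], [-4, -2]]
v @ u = [[-4, -23, 0], [-1, -2, 0], [-4, 2, 0]]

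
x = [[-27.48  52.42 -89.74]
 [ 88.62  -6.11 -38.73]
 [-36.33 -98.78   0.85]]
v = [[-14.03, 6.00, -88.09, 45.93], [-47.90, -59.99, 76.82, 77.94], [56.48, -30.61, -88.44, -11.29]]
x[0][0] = -27.48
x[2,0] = -36.33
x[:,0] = [-27.48, 88.62, -36.33]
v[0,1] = 6.0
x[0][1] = 52.42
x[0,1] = 52.42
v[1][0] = -47.9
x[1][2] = -38.73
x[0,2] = -89.74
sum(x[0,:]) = -64.8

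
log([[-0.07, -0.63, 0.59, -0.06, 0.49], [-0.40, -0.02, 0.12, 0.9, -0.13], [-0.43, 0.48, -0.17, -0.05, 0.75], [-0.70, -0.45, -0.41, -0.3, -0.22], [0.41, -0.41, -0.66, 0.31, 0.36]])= [[0.0, -0.69, 1.31, 1.09, -0.12], [0.70, 0.0, -0.06, 1.62, -0.05], [-1.33, 0.06, 0.00, -0.17, 1.24], [-1.10, -1.61, 0.16, -0.01, -0.31], [0.12, 0.04, -1.24, 0.30, -0.00]]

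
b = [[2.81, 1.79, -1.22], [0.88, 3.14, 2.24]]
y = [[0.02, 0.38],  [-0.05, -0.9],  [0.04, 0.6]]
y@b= [[0.39,1.23,0.83],[-0.93,-2.92,-1.96],[0.64,1.96,1.30]]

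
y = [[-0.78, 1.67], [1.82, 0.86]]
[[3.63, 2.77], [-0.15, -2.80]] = y @ [[-0.91, -1.90],[1.75, 0.77]]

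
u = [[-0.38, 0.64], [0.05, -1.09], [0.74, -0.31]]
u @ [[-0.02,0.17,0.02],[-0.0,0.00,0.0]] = [[0.01,-0.06,-0.01], [-0.0,0.01,0.00], [-0.01,0.13,0.01]]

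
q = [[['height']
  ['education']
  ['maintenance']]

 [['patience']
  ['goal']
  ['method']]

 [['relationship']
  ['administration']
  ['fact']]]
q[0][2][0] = 'maintenance'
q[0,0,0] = 'height'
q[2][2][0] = 'fact'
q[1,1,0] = 'goal'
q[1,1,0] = 'goal'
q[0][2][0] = 'maintenance'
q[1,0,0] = 'patience'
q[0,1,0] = 'education'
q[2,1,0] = 'administration'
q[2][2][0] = 'fact'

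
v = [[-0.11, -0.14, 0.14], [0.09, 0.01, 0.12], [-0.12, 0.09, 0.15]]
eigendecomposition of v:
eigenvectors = [[(0.76+0j),0.76-0.00j,(0.11+0j)], [(-0.03-0.53j),(-0.03+0.53j),(0.57+0j)], [(0.17+0.34j),0.17-0.34j,(0.81+0j)]]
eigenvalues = [(-0.07+0.16j), (-0.07-0.16j), (0.2+0j)]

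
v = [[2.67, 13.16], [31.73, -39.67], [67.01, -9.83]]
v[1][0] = 31.73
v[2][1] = -9.83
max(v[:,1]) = 13.16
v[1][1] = -39.67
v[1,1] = -39.67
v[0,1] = 13.16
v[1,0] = 31.73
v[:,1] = [13.16, -39.67, -9.83]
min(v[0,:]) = 2.67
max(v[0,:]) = 13.16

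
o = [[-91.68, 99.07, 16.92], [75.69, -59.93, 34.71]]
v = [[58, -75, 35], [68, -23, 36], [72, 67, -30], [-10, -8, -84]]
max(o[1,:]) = 75.69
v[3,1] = -8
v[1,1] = -23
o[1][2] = 34.71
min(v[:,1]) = -75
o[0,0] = -91.68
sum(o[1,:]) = 50.47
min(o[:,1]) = -59.93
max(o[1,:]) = 75.69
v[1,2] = 36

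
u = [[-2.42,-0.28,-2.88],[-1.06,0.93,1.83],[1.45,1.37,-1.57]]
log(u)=[[1.07, 0.94, -2.71], [-1.05, 0.45, -0.59], [1.81, 0.26, 1.33]]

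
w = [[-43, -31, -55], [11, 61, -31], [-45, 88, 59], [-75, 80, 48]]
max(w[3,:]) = 80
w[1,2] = -31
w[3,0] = -75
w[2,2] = 59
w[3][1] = 80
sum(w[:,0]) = -152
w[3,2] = 48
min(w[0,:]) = -55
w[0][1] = -31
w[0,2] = -55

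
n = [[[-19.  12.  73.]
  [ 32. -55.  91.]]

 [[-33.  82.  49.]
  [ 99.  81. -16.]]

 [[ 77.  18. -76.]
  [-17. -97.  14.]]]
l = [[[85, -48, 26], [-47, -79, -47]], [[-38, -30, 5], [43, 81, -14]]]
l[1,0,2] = 5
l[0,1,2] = -47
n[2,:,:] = [[77.0, 18.0, -76.0], [-17.0, -97.0, 14.0]]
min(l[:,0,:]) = -48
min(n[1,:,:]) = -33.0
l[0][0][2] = 26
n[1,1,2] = -16.0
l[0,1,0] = -47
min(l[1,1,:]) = -14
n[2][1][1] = -97.0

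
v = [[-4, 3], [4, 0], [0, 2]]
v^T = [[-4, 4, 0], [3, 0, 2]]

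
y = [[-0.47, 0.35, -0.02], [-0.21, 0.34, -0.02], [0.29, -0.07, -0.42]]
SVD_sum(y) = [[-0.44, 0.34, 0.13],[-0.28, 0.21, 0.08],[0.28, -0.22, -0.08]] + [[0.01, 0.06, -0.13],[0.01, 0.06, -0.14],[0.02, 0.15, -0.33]] + [[-0.04, -0.05, -0.02],[0.06, 0.06, 0.03],[-0.01, -0.01, -0.0]]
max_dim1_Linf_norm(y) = 0.47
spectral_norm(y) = 0.76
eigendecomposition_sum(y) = [[-0.21+0.16j, 0.11-0.08j, -0.01-0.05j], [-0.06+0.08j, 0.03-0.04j, (-0.01-0.02j)], [(0.15+1.24j), -0.05-0.60j, -0.21-0.08j]] + [[-0.21-0.16j,(0.11+0.08j),(-0.01+0.05j)], [(-0.06-0.08j),(0.03+0.04j),(-0.01+0.02j)], [0.15-1.24j,-0.05+0.60j,(-0.21+0.08j)]] + [[-0.04+0.00j, (0.14-0j), -0.00-0.00j], [-0.08+0.00j, 0.28-0.00j, (-0.01-0j)], [-0.01+0.00j, (0.03-0j), -0.00-0.00j]]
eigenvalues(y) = [(-0.39+0.05j), (-0.39-0.05j), (0.23+0j)]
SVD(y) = [[-0.74, 0.33, -0.58], [-0.47, 0.36, 0.81], [0.47, 0.87, -0.11]] @ diag([0.761469384731493, 0.4200027016377498, 0.11428957403732337]) @ [[0.77, -0.6, -0.23], [0.05, 0.42, -0.91], [0.64, 0.69, 0.35]]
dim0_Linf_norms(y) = [0.47, 0.35, 0.42]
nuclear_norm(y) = 1.30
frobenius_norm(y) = 0.88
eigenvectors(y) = [[0.11+0.18j,(0.11-0.18j),(0.44+0j)], [(0.05+0.06j),(0.05-0.06j),0.89+0.00j], [(0.97+0j),(0.97-0j),(0.1+0j)]]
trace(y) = -0.55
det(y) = 0.04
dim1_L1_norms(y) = [0.84, 0.57, 0.78]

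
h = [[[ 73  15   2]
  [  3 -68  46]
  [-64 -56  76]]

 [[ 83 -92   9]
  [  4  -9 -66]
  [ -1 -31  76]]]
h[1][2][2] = 76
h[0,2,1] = -56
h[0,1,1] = -68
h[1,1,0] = 4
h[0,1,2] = 46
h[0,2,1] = -56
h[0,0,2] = 2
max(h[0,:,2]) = 76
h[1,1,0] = 4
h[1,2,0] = -1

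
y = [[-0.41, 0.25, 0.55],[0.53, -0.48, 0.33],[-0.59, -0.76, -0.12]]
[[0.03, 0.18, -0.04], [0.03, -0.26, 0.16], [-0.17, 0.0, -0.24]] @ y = [[0.11, -0.05, 0.08],  [-0.24, 0.01, -0.09],  [0.21, 0.14, -0.06]]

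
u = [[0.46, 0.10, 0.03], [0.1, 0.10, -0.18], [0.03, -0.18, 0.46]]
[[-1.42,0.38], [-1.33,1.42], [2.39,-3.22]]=u @ [[-2.15,0.17], [-5.31,4.57], [3.26,-5.23]]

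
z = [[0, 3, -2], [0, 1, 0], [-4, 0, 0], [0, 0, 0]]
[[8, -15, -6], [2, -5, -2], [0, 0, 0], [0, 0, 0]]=z@[[0, 0, 0], [2, -5, -2], [-1, 0, 0]]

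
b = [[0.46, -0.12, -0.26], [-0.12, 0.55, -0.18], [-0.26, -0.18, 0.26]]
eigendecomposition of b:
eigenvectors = [[0.53, 0.64, 0.56], [0.36, 0.43, -0.83], [0.77, -0.64, 0.01]]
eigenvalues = [-0.0, 0.64, 0.63]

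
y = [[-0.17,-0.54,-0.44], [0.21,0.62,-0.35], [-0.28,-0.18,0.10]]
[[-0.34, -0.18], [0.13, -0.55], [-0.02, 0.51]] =y@[[-0.08, -1.62], [0.41, 0.15], [0.3, 0.86]]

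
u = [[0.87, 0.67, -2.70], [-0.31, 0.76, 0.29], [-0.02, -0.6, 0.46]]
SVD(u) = [[-0.98,  0.05,  0.2],[0.06,  -0.87,  0.49],[0.19,  0.50,  0.85]] @ diag([2.9761450640547826, 0.9839505780766068, 0.0013481858445570313]) @ [[-0.29, -0.24, 0.92], [0.3, -0.94, -0.15], [0.91, 0.24, 0.35]]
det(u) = 0.00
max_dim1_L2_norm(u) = 2.91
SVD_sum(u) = [[0.86, 0.71, -2.69], [-0.05, -0.04, 0.16], [-0.17, -0.14, 0.53]] + [[0.01, -0.04, -0.01], [-0.26, 0.80, 0.13], [0.15, -0.46, -0.07]] + [[0.0, 0.0, 0.00], [0.00, 0.00, 0.00], [0.00, 0.00, 0.00]]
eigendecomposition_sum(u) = [[(0.43+0.19j),(0.33-1.25j),(-1.35+0.36j)], [-0.16+0.12j,(0.38+0.37j),0.14-0.55j], [-0.01-0.11j,-0.30+0.07j,(0.23+0.24j)]] + [[0.43-0.19j, (0.33+1.25j), (-1.35-0.36j)], [(-0.16-0.12j), 0.38-0.37j, (0.14+0.55j)], [-0.01+0.11j, -0.30-0.07j, (0.23-0.24j)]] + [[0.00-0.00j, 0.00-0.00j, -0j], [0.00-0.00j, -0j, -0j], [0.00-0.00j, -0j, -0j]]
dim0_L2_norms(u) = [0.92, 1.18, 2.75]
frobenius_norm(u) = 3.13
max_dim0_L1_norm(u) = 3.45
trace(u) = 2.09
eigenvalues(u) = [(1.04+0.8j), (1.04-0.8j), 0j]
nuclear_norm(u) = 3.96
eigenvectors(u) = [[(0.9+0j), (0.9-0j), (0.91+0j)], [-0.18+0.32j, -0.18-0.32j, 0.24+0.00j], [-0.10-0.19j, -0.10+0.19j, (0.35+0j)]]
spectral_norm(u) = 2.98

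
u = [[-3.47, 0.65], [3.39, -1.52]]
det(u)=3.071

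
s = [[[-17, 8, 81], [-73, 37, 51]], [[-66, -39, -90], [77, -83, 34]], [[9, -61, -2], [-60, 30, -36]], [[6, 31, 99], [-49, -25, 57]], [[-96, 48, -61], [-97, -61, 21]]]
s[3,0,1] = 31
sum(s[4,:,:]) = -246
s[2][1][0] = -60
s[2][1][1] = 30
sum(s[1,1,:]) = 28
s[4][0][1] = 48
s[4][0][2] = -61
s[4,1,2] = 21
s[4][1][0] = -97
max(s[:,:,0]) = 77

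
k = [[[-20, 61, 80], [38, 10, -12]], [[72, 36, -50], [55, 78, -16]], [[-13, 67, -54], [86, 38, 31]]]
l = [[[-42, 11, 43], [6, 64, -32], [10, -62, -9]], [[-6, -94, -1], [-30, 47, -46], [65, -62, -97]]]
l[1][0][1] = -94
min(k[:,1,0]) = 38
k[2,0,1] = 67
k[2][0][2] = -54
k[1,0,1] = 36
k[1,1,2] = -16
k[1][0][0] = 72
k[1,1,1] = 78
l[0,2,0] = 10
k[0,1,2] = -12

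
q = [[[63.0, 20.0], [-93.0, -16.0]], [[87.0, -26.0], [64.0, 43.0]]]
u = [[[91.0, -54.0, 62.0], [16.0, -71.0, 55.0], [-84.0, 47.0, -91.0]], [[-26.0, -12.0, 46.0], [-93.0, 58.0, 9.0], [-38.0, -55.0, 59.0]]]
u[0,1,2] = 55.0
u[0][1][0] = 16.0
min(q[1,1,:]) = 43.0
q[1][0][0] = 87.0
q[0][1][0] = -93.0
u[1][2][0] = -38.0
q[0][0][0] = 63.0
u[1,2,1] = -55.0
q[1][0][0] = 87.0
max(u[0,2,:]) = 47.0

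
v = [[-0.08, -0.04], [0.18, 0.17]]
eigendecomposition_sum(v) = [[-0.06, -0.01], [0.05, 0.01]] + [[-0.02,-0.03],[0.13,0.16]]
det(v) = -0.01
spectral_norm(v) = 0.26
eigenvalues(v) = [-0.05, 0.14]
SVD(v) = [[-0.33, 0.94], [0.94, 0.33]] @ diag([0.2621141310589912, 0.024416844578896913]) @ [[0.75, 0.66], [-0.66, 0.75]]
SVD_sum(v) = [[-0.06,-0.06], [0.19,0.16]] + [[-0.02, 0.02], [-0.01, 0.01]]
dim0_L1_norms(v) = [0.26, 0.21]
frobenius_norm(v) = 0.26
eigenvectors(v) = [[-0.77, 0.18], [0.64, -0.98]]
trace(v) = 0.09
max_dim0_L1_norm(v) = 0.26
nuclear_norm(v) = 0.29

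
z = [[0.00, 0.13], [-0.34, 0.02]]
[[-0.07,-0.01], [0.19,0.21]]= z @ [[-0.60, -0.61], [-0.51, -0.06]]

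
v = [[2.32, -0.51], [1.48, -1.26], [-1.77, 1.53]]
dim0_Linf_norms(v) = [2.32, 1.53]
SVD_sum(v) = [[1.95, -1.14], [1.65, -0.96], [-1.99, 1.16]] + [[0.37, 0.63], [-0.17, -0.3], [0.22, 0.37]]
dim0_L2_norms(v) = [3.27, 2.05]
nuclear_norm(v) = 4.66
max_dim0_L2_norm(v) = 3.27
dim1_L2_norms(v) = [2.38, 1.94, 2.34]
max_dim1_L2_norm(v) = 2.38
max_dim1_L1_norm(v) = 3.3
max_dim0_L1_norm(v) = 5.57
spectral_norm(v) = 3.75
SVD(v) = [[-0.60, 0.80], [-0.51, -0.38], [0.61, 0.47]] @ diag([3.7498788541831387, 0.912528672946854]) @ [[-0.86, 0.5], [0.5, 0.86]]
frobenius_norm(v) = 3.86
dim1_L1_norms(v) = [2.83, 2.74, 3.3]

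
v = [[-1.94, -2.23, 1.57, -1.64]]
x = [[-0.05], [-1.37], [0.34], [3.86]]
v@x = [[-2.64]]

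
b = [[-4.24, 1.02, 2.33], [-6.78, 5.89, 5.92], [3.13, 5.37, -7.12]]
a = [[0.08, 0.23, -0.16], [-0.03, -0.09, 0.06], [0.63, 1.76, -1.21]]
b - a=[[-4.32, 0.79, 2.49], [-6.75, 5.98, 5.86], [2.5, 3.61, -5.91]]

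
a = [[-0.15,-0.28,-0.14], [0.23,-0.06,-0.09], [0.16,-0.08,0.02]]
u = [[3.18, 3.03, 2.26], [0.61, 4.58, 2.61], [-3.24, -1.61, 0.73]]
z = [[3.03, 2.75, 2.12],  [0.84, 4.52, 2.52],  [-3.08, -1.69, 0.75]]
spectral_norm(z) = 7.11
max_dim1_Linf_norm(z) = 4.52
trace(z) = 8.30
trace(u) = 8.49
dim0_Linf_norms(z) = [3.08, 4.52, 2.52]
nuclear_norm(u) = 11.83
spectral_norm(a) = 0.35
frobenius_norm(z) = 7.85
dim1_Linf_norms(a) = [0.28, 0.23, 0.16]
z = u + a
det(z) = 26.60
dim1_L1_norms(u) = [8.47, 7.8, 5.58]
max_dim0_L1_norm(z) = 8.96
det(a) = 0.01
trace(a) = -0.19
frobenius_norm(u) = 8.14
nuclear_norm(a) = 0.72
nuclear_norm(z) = 11.42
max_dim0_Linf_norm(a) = 0.28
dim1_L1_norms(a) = [0.57, 0.38, 0.26]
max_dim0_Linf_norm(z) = 4.52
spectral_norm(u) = 7.32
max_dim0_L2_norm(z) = 5.55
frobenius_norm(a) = 0.47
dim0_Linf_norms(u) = [3.24, 4.58, 2.61]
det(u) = 28.34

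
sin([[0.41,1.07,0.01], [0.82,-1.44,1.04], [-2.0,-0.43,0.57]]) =[[0.8, 0.77, 0.06], [0.50, -0.55, 0.76], [-1.63, -0.4, 0.88]]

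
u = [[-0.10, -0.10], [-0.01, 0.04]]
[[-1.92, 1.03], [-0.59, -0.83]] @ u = [[0.18, 0.23],[0.07, 0.03]]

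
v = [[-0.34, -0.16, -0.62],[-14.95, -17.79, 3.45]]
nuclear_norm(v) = 24.18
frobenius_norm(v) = 23.50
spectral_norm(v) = 23.49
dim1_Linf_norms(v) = [0.62, 17.79]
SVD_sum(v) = [[-0.16,-0.19,0.04], [-14.95,-17.79,3.44]] + [[-0.18, 0.03, -0.66], [0.0, -0.0, 0.01]]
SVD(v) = [[-0.01, -1.0], [-1.0, 0.01]] @ diag([23.493614108324355, 0.6817595830957959]) @ [[0.64, 0.76, -0.15], [0.27, -0.04, 0.96]]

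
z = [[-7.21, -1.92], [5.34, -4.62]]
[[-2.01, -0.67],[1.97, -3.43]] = z@[[0.3,-0.08], [-0.08,0.65]]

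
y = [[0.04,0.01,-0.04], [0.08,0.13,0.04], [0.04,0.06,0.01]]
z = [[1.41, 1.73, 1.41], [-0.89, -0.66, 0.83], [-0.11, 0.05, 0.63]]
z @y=[[0.25, 0.32, 0.03], [-0.06, -0.04, 0.02], [0.02, 0.04, 0.01]]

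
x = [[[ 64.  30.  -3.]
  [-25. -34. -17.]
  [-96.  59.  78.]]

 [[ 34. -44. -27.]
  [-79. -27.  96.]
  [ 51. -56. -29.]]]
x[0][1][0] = -25.0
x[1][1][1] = -27.0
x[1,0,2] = -27.0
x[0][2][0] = -96.0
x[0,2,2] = 78.0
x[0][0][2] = -3.0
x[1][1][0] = -79.0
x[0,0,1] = 30.0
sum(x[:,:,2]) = 98.0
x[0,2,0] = -96.0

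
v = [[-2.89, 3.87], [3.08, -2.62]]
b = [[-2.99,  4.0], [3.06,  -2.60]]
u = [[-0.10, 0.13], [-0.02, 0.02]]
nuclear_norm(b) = 7.07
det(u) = 0.00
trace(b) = -5.59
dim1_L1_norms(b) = [6.99, 5.66]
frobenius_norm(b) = 6.41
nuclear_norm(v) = 6.96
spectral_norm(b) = 6.37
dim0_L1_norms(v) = [5.97, 6.49]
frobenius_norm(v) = 6.30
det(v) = -4.35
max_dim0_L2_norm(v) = 4.67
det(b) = -4.47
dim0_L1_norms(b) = [6.05, 6.6]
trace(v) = -5.51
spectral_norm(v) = 6.26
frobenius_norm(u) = 0.17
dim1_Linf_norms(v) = [3.87, 3.08]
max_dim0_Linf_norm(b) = 4.0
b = u + v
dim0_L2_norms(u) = [0.1, 0.13]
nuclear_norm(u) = 0.17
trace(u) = -0.08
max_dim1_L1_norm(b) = 6.99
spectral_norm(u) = 0.17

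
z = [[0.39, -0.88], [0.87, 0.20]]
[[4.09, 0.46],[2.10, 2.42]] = z@[[3.16, 2.63], [-3.25, 0.64]]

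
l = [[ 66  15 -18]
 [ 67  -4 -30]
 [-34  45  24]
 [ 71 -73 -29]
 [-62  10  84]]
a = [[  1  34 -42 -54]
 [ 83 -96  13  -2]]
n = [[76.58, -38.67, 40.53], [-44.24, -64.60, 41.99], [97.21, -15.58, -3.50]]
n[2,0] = 97.21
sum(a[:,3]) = -56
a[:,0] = [1, 83]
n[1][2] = 41.99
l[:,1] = [15, -4, 45, -73, 10]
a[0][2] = -42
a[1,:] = [83, -96, 13, -2]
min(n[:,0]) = -44.24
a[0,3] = -54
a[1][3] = -2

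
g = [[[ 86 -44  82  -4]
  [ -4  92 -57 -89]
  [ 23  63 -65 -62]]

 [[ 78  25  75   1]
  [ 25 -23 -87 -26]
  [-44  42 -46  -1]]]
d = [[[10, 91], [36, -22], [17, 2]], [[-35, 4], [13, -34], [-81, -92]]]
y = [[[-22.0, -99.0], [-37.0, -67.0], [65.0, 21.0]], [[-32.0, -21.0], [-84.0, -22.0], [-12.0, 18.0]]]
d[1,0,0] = -35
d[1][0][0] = -35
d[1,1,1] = -34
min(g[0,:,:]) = -89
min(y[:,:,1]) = -99.0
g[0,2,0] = 23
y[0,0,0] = -22.0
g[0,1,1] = 92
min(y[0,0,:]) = -99.0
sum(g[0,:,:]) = 21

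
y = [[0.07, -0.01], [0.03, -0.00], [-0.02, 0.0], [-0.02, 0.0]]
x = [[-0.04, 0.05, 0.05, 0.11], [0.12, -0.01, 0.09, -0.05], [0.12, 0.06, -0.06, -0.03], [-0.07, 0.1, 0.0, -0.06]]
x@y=[[-0.0, 0.00],[0.01, -0.00],[0.01, -0.0],[-0.0, 0.00]]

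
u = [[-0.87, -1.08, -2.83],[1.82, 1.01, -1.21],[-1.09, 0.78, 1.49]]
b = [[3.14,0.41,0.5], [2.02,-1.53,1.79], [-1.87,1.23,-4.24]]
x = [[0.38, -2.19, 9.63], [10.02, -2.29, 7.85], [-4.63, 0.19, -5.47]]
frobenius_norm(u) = 4.44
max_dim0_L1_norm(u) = 5.53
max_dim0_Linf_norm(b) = 4.24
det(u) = -7.76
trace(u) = 1.63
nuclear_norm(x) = 24.11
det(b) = 15.41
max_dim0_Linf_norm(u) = 2.83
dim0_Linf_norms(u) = [1.82, 1.08, 2.83]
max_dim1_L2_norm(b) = 4.79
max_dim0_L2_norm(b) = 4.63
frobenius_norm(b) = 6.55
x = u @ b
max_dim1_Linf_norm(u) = 2.83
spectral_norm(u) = 3.56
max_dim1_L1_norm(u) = 4.78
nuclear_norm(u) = 6.94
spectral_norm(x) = 16.54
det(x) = -120.01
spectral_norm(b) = 5.92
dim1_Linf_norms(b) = [3.14, 2.02, 4.24]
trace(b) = -2.63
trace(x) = -7.38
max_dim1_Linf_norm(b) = 4.24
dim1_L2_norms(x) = [9.88, 12.93, 7.17]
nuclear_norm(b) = 9.53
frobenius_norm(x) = 17.79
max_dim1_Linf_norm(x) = 10.02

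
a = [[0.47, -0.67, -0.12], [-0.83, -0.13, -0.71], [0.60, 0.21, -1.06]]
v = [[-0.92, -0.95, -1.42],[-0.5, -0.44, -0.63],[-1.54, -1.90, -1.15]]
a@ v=[[0.09, 0.08, -0.11],[1.92, 2.19, 2.08],[0.98, 1.35, 0.23]]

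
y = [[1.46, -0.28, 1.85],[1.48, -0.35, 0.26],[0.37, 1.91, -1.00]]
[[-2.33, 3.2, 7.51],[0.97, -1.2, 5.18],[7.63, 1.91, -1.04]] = y@[[1.64, -0.68, 3.15], [2.54, 2.52, -0.36], [-2.17, 2.65, 1.52]]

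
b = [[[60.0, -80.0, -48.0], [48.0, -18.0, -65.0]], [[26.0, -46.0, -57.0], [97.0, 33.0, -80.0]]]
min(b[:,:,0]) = 26.0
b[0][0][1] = -80.0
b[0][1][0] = 48.0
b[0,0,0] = 60.0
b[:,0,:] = [[60.0, -80.0, -48.0], [26.0, -46.0, -57.0]]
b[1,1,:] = [97.0, 33.0, -80.0]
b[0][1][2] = -65.0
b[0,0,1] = -80.0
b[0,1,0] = 48.0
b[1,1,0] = 97.0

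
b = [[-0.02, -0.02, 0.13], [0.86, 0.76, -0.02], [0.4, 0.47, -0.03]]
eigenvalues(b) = [(0.81+0j), (-0.05+0.12j), (-0.05-0.12j)]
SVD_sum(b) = [[-0.02, -0.02, 0.0], [0.83, 0.79, -0.03], [0.45, 0.42, -0.02]] + [[0.01, -0.01, 0.13], [0.00, -0.0, 0.02], [-0.00, 0.00, -0.02]] + [[-0.01, 0.01, 0.00], [0.02, -0.03, -0.0], [-0.04, 0.05, 0.01]]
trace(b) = 0.71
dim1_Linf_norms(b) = [0.13, 0.86, 0.47]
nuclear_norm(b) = 1.51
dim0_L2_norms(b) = [0.95, 0.89, 0.13]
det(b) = 0.01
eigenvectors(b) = [[(0.06+0j), 0.57-0.07j, (0.57+0.07j)], [0.86+0.00j, -0.61+0.00j, -0.61-0.00j], [(0.51+0j), -0.16+0.53j, -0.16-0.53j]]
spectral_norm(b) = 1.30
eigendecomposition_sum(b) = [[(0.05+0j),0.05+0.00j,0.01+0.00j], [(0.77+0j),0.69+0.00j,(0.1+0j)], [0.46+0.00j,0.41+0.00j,(0.06+0j)]] + [[(-0.04+0.05j), (-0.03-0.02j), (0.06+0.03j)],  [(0.04-0.05j), 0.03+0.02j, (-0.06-0.03j)],  [(-0.03-0.05j), (0.03-0.02j), -0.05+0.04j]] + [[-0.04-0.05j, (-0.03+0.02j), (0.06-0.03j)], [0.04+0.05j, 0.03-0.02j, -0.06+0.03j], [(-0.03+0.05j), (0.03+0.02j), (-0.05-0.04j)]]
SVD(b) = [[-0.02, 0.98, -0.20], [0.88, 0.12, 0.46], [0.47, -0.17, -0.87]] @ diag([1.3016049249558048, 0.13103518074028211, 0.0758577665051888]) @ [[0.73, 0.69, -0.03], [0.11, -0.07, 0.99], [0.68, -0.72, -0.13]]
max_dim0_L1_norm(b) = 1.28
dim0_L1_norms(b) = [1.28, 1.25, 0.18]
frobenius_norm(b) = 1.31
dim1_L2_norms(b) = [0.13, 1.15, 0.62]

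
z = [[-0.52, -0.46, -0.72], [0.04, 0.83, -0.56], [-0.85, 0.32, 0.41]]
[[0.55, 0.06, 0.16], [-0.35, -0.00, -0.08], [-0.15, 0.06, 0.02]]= z @ [[-0.17,-0.08,-0.10],[-0.59,-0.01,-0.13],[-0.26,-0.02,-0.06]]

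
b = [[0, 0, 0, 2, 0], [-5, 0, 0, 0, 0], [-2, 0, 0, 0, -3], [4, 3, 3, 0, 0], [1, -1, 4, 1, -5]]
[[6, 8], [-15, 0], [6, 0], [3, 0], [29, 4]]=b@[[3, 0], [-3, 0], [0, 0], [3, 4], [-4, 0]]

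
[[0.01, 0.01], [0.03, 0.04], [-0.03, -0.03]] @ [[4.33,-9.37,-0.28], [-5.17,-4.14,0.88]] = [[-0.01, -0.14, 0.01], [-0.08, -0.45, 0.03], [0.03, 0.41, -0.02]]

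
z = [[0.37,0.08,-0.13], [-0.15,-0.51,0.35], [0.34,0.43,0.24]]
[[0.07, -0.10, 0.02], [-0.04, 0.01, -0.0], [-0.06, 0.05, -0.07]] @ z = [[0.05, 0.07, -0.04], [-0.02, -0.01, 0.01], [-0.05, -0.06, 0.01]]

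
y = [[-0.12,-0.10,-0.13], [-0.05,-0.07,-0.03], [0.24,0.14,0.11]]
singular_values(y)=[0.37, 0.06, 0.03]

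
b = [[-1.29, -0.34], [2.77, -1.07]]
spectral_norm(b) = 3.17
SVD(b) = [[-0.36, 0.93], [0.93, 0.36]] @ diag([3.1720002555142597, 0.7320617316985464]) @ [[0.96, -0.28], [-0.28, -0.96]]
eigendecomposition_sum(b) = [[(-0.65+0.41j),(-0.17-0.21j)],[1.39+1.69j,(-0.53+0.55j)]] + [[-0.65-0.41j, -0.17+0.21j],[1.39-1.69j, (-0.54-0.55j)]]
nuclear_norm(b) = 3.90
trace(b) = -2.36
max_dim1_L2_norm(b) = 2.97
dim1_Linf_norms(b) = [1.29, 2.77]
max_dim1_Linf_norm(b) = 2.77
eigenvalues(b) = [(-1.18+0.96j), (-1.18-0.96j)]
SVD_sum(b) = [[-1.1,  0.32],[2.84,  -0.82]] + [[-0.19,-0.66],[-0.07,-0.25]]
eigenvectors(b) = [[0.04-0.33j, 0.04+0.33j], [(-0.94+0j), (-0.94-0j)]]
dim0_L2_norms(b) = [3.06, 1.12]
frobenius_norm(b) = 3.26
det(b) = 2.32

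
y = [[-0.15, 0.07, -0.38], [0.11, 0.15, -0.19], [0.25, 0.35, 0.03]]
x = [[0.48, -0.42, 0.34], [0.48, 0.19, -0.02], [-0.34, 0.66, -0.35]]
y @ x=[[0.09, -0.17, 0.08], [0.19, -0.14, 0.10], [0.28, -0.02, 0.07]]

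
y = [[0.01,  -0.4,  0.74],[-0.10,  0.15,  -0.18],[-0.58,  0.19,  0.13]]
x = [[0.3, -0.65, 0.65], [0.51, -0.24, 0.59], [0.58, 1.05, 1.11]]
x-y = [[0.29,-0.25,-0.09], [0.61,-0.39,0.77], [1.16,0.86,0.98]]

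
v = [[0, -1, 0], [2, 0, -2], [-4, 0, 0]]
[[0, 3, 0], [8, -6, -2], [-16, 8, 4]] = v @ [[4, -2, -1], [0, -3, 0], [0, 1, 0]]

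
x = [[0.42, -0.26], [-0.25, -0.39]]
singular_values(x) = [0.49, 0.46]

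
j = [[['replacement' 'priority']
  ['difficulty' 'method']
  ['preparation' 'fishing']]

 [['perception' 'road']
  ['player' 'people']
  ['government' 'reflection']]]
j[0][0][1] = 'priority'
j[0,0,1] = 'priority'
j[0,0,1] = 'priority'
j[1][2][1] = 'reflection'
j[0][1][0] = 'difficulty'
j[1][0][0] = 'perception'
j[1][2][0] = 'government'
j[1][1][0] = 'player'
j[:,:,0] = [['replacement', 'difficulty', 'preparation'], ['perception', 'player', 'government']]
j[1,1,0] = 'player'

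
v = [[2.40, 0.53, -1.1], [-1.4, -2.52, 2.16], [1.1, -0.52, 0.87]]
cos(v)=[[-0.68, -0.22, 0.96], [-0.81, -0.57, 0.57], [-1.63, -0.48, 1.37]]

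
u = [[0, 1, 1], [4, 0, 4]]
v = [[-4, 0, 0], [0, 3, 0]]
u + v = [[-4, 1, 1], [4, 3, 4]]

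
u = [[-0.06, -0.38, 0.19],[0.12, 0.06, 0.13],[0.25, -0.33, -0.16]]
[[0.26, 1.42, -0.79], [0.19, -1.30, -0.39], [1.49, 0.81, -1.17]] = u@ [[3.29, -4.95, -2.93], [-1.63, -4.60, 1.93], [-0.84, -3.28, -1.22]]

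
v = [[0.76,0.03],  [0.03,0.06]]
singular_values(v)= [0.76, 0.06]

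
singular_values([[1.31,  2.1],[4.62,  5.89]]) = [7.88, 0.25]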